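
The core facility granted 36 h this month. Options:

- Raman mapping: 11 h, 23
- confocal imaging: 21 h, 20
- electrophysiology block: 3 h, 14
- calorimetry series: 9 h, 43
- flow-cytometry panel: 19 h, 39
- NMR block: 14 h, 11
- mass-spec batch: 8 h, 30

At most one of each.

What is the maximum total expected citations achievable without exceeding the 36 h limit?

112

Taking the top-ratio experiments first gives Raman mapping + electrophysiology block + calorimetry series + mass-spec batch for 110 (31 h).
Replace Raman mapping and electrophysiology block with flow-cytometry panel: the trade gains 2 net, giving 112 at 36 h.
Runner-up Raman mapping + electrophysiology block + calorimetry series + mass-spec batch tops out at 110.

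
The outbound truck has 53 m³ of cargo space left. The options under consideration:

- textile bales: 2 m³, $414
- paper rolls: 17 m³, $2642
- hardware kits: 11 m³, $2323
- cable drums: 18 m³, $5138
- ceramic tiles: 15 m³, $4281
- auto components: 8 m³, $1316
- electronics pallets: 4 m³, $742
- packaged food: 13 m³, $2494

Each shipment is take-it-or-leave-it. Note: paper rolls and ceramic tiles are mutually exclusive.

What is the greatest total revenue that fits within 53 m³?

Ranking by ratio (revenue/m³): cable drums 285.44, ceramic tiles 285.40, hardware kits 211.18.
Greedy by ratio would take textile bales + hardware kits + cable drums + ceramic tiles + electronics pallets: 50 m³ used, total 12898.
The 11 m³ tied up in hardware kits is better spent on packaged food — total rises to 13069 (52 m³).
Next best is hardware kits + cable drums + ceramic tiles + auto components at 13058 (52 m³) — short by 11.

13069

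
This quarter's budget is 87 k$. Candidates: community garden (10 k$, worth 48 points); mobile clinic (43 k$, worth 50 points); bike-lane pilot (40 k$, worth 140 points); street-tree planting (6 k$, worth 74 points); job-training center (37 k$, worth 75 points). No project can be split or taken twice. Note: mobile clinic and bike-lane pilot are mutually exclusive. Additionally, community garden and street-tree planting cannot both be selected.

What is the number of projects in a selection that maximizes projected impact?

3

Optimal total is 289.
For example bike-lane pilot + street-tree planting + job-training center achieves it, using 83 k$.
Any selection reaching 289 contains exactly 3 projects.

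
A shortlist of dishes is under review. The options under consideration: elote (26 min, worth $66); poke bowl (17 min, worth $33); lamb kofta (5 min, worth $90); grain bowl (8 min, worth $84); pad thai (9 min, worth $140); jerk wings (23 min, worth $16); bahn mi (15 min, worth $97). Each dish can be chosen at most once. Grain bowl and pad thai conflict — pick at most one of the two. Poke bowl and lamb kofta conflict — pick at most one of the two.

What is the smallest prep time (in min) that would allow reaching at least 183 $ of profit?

Minimise min subject to total profit ≥ 183.
lamb kofta + pad thai reaches 230 using 14 min.
Any bundle with less than 14 min falls short of 183.

14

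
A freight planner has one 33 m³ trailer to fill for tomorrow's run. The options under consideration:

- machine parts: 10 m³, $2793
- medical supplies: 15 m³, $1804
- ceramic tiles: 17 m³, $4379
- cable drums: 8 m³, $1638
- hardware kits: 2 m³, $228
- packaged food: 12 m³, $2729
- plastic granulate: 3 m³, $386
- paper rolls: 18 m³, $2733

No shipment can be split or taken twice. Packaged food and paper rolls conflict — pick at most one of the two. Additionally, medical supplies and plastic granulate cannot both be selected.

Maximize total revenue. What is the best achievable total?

Taking machine parts + ceramic tiles + hardware kits + plastic granulate: 32 m³ used, 7786 in revenue.
That's the maximum — no feasible swap from here does better than 7786.

7786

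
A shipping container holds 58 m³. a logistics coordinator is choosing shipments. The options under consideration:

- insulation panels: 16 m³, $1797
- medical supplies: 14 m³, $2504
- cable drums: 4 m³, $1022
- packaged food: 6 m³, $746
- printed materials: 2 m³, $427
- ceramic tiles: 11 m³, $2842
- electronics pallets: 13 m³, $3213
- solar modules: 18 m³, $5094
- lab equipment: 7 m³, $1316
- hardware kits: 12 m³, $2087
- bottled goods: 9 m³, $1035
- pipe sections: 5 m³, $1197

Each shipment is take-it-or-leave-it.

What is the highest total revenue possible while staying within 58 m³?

14684

The ratio heuristic lands on cable drums + printed materials + ceramic tiles + electronics pallets + solar modules + pipe sections (13795) but leaves 5 m³ idle.
Dropping printed materials frees 2 m³; slotting in lab equipment (7 m³) lifts the total to 14684 at 58 m³.
No other feasible combination exceeds 14684.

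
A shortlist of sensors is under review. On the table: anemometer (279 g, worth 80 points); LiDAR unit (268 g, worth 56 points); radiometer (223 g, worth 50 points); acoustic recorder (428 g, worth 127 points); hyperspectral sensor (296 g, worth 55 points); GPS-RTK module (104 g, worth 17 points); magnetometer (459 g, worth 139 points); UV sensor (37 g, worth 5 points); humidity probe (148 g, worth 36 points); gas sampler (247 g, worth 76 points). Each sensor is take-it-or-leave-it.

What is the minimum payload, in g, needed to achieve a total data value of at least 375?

1282

Need the lightest bundle worth ≥ 375.
Taking acoustic recorder + magnetometer + humidity probe + gas sampler gives 378 (≥ 375) for 1282 g.
Any bundle with less than 1282 g falls short of 375.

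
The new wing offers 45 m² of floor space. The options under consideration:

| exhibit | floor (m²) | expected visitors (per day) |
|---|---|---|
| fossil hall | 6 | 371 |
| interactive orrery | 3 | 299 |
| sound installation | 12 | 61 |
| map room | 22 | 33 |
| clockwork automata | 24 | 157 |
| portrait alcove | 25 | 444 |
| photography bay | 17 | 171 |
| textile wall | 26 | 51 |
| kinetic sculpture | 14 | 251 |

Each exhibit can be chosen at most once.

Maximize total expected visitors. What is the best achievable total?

1114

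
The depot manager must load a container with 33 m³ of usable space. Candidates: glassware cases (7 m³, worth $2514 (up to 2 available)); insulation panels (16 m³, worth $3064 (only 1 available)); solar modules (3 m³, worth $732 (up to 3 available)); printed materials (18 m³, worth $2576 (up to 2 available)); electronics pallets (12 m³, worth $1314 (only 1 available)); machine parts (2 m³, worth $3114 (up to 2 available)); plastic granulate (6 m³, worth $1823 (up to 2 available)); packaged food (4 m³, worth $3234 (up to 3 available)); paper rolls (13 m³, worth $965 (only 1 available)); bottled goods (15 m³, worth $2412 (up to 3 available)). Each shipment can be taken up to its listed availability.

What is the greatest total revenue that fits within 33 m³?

21690

The ratio ordering already packs tightly: 2×glassware cases + solar modules + 2×machine parts + 3×packaged food, 33 m³, 21690.
No other feasible combination exceeds 21690.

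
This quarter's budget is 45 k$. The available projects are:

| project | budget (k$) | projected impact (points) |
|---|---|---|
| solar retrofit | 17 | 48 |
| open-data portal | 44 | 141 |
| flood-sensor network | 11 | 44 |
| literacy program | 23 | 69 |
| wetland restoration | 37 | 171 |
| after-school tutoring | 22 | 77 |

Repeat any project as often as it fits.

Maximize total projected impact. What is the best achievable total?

Density check — wetland restoration 4.62, flood-sensor network 4.00, after-school tutoring 3.50 are the best per k$.
A density-first pass picks wetland restoration — 171 at 37 k$.
Replace wetland restoration with 4×flood-sensor network: the trade gains 5 net, giving 176 at 44 k$.
No other feasible combination exceeds 176.

176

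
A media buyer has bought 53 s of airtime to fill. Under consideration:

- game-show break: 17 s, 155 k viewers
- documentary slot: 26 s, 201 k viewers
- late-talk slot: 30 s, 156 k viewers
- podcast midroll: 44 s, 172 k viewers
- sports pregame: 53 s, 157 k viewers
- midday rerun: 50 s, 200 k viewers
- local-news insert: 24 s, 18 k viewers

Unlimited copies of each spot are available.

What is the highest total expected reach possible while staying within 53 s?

465

Ranking by ratio (expected reach/s): game-show break 9.12, documentary slot 7.73, late-talk slot 5.20, midday rerun 4.00.
The ratio ordering already packs tightly: 3×game-show break, 51 s, 465.
That's the maximum — no swap from here does better than 465.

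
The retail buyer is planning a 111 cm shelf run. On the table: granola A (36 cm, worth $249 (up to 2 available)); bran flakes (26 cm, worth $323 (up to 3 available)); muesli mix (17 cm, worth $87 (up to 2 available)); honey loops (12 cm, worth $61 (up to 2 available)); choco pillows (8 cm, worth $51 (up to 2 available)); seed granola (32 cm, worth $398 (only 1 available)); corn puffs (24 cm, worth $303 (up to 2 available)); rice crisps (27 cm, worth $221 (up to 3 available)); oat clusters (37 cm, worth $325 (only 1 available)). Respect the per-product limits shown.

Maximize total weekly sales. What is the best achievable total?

The ratio heuristic lands on bran flakes + seed granola + 2×corn puffs (1327) but leaves 5 cm idle.
Dropping 2×corn puffs frees 48 cm; slotting in 2×bran flakes (52 cm) lifts the total to 1367 at 110 cm.
Nothing else within 111 cm beats 1367.

1367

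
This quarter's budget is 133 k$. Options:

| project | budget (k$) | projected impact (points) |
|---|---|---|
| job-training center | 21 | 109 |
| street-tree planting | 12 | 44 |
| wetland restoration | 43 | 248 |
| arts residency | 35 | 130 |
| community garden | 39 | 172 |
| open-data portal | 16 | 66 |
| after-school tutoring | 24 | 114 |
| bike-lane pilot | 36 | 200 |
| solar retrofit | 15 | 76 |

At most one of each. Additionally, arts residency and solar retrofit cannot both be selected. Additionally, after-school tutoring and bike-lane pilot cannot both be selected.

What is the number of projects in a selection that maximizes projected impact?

Optimal total is 699.
For example job-training center + wetland restoration + open-data portal + bike-lane pilot + solar retrofit achieves it, using 131 k$.
All optima have 5 projects.

5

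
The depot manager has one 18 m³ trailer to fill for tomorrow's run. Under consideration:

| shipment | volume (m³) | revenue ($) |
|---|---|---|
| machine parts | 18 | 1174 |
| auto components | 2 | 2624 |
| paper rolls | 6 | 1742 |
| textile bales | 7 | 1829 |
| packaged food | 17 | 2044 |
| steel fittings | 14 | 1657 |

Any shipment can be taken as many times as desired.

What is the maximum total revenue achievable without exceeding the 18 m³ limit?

23616

Best packing: 9×auto components — 18 m³, 23616 total.
Nothing else within 18 m³ beats 23616.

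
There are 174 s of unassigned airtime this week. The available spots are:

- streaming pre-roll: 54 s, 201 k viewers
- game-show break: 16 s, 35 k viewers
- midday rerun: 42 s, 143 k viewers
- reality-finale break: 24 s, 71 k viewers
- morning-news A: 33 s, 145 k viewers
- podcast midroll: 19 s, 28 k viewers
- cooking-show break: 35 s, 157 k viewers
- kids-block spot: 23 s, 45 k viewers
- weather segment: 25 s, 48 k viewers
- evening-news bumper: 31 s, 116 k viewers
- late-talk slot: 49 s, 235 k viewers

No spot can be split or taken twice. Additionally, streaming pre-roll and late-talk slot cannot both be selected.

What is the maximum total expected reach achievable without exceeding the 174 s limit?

Density check — late-talk slot 4.80, cooking-show break 4.49, morning-news A 4.39 are the best per s.
Reality-finale break + morning-news A + cooking-show break + evening-news bumper + late-talk slot uses 172 of the 174 s and totals 724.
Nothing else feasible within 174 s beats 724.

724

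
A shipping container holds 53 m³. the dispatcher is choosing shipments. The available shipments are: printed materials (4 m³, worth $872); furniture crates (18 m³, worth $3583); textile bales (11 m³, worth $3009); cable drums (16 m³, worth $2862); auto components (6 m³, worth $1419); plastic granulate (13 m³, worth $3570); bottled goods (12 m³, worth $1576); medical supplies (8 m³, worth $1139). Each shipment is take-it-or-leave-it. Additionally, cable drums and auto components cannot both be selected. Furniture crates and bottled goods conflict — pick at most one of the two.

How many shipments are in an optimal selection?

Optimal total is 12453.
printed materials + furniture crates + textile bales + auto components + plastic granulate hits 12453 at 52 m³.
All optima have 5 shipments.

5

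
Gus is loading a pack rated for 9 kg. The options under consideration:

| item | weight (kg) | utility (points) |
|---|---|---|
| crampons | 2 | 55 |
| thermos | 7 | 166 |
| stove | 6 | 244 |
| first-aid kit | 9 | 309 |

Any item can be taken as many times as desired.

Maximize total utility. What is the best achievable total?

309

A density-first pass picks crampons + stove — 299 at 8 kg.
Dropping crampons and stove frees 8 kg; slotting in first-aid kit (9 kg) lifts the total to 309 at 9 kg.
That's the maximum — no swap from here does better than 309.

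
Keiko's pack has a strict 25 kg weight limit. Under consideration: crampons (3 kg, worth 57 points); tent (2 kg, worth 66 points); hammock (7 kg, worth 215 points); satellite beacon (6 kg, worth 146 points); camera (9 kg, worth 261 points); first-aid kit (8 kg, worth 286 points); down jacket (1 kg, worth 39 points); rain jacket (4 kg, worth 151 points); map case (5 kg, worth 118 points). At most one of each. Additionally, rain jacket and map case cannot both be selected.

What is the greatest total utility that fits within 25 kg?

Density check — down jacket 39.00, rain jacket 37.75, first-aid kit 35.75, tent 33.00 are the best per kg.
The ratio ordering already packs tightly: crampons + tent + hammock + first-aid kit + down jacket + rain jacket, 25 kg, 814.
No other feasible combination exceeds 814.

814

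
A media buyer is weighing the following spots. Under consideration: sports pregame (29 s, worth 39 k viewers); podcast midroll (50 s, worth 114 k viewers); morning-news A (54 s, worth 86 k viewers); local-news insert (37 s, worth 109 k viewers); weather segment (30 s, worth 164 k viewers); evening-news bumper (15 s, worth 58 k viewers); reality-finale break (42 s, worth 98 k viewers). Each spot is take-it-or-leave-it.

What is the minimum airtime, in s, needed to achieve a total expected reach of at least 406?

124

Need the lightest bundle worth ≥ 406.
local-news insert + weather segment + evening-news bumper + reality-finale break reaches 429 using 124 s.
Any bundle with less than 124 s falls short of 406.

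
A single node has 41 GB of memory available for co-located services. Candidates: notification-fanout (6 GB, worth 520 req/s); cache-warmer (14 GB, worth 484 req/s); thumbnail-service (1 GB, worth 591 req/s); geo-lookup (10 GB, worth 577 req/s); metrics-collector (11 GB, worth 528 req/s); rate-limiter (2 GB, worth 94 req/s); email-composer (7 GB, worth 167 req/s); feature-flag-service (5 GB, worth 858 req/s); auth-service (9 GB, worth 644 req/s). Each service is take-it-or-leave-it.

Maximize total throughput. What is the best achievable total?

By throughput per GB: thumbnail-service 591.00, feature-flag-service 171.60, notification-fanout 86.67, auth-service 71.56 lead.
Best packing: notification-fanout + thumbnail-service + geo-lookup + rate-limiter + email-composer + feature-flag-service + auth-service — 40 GB, 3451 total.
The closest alternative, notification-fanout + thumbnail-service + metrics-collector + rate-limiter + email-composer + feature-flag-service + auth-service, reaches only 3402.

3451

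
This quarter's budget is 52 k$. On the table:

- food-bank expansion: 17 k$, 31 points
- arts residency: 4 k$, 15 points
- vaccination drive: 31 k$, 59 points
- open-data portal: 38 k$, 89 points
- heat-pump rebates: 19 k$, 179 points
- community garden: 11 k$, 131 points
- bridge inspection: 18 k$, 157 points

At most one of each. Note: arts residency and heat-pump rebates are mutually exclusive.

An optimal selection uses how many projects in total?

3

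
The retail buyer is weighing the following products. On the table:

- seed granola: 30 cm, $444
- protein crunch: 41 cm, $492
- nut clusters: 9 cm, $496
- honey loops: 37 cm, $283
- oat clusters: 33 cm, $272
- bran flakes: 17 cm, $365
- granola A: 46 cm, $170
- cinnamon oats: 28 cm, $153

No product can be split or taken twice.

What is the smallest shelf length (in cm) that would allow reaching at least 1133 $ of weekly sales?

Look for the lowest-shelf combination reaching 1133.
Taking seed granola + nut clusters + bran flakes gives 1305 (≥ 1133) for 56 cm.
Below 56 cm the best achievable stays under 1133.

56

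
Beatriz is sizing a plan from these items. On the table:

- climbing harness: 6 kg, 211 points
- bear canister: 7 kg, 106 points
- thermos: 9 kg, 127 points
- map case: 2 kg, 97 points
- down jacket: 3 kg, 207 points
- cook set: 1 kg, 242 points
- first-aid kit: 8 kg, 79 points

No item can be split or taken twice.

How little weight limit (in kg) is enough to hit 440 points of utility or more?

4

Look for the lowest-weight combination reaching 440.
down jacket + cook set reaches 449 using 4 kg.
Any bundle with less than 4 kg falls short of 440.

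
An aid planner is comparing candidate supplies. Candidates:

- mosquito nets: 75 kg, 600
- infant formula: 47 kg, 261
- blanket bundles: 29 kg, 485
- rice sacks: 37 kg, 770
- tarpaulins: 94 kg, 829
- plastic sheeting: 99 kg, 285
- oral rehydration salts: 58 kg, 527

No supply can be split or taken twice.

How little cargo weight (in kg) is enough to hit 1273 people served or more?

Need the lightest bundle worth ≥ 1273.
rice sacks + oral rehydration salts: 1297 people served at 95 kg.
Any bundle with less than 95 kg falls short of 1273.

95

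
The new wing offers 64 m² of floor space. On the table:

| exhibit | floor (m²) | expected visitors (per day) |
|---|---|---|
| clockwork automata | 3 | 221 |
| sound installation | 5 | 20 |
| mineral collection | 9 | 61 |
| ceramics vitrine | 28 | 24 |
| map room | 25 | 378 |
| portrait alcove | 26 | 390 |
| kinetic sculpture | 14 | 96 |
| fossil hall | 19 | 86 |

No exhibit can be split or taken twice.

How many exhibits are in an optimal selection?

Optimal total is 1050.
clockwork automata + mineral collection + map room + portrait alcove hits 1050 at 63 m².
Every optimal selection uses 4 exhibits.

4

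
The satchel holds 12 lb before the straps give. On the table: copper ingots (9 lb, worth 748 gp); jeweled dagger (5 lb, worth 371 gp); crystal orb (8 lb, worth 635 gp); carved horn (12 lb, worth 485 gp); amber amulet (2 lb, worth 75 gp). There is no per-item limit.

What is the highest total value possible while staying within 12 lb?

823

Ranking by ratio (value/lb): copper ingots 83.11, crystal orb 79.38, jeweled dagger 74.20.
Copper ingots + amber amulet uses 11 of the 12 lb and totals 823.
Nothing else within 12 lb beats 823.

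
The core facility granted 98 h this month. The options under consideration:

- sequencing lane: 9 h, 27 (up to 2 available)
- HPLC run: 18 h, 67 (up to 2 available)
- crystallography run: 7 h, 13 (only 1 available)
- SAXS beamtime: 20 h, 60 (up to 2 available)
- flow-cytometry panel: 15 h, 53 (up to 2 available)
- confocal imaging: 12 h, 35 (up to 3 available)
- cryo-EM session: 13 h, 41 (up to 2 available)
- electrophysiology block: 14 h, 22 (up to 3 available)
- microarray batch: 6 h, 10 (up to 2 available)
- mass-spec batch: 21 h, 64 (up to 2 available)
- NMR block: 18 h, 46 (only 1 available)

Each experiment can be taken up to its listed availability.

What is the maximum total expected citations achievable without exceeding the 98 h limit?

335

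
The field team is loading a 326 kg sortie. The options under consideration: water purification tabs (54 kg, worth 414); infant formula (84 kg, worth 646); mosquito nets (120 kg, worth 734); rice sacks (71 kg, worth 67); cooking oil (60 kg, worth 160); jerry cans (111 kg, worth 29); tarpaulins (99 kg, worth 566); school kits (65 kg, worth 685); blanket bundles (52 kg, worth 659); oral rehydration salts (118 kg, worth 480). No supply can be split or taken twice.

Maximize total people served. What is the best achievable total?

Ranking by ratio (people served/kg): blanket bundles 12.67, school kits 10.54, infant formula 7.69.
The ratio heuristic lands on water purification tabs + infant formula + cooking oil + school kits + blanket bundles (2564) but leaves 11 kg idle.
Dropping water purification tabs and cooking oil frees 114 kg; slotting in mosquito nets (120 kg) lifts the total to 2724 at 321 kg.

2724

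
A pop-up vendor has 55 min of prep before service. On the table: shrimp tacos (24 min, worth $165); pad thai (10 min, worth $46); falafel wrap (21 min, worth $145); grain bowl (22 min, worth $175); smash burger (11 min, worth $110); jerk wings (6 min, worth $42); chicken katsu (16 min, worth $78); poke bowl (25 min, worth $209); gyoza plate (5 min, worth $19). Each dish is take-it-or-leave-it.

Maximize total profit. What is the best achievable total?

430

Density check — smash burger 10.00, poke bowl 8.36, grain bowl 7.95 are the best per min.
A density-first pass picks pad thai + smash burger + jerk wings + poke bowl — 407 at 52 min.
But falafel wrap + grain bowl + smash burger fits in 54 min and reaches 430.
An exhaustive check of the 512 subsets confirms 430.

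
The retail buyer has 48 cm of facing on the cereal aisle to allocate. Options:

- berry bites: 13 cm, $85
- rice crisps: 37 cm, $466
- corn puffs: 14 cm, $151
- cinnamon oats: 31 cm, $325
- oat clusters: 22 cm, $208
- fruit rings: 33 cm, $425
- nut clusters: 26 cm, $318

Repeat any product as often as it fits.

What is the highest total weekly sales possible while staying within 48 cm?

576

Density check — fruit rings 12.88, rice crisps 12.59, nut clusters 12.23, corn puffs 10.79 are the best per cm.
The ratio ordering already packs tightly: corn puffs + fruit rings, 47 cm, 576.
Nothing else within 48 cm beats 576.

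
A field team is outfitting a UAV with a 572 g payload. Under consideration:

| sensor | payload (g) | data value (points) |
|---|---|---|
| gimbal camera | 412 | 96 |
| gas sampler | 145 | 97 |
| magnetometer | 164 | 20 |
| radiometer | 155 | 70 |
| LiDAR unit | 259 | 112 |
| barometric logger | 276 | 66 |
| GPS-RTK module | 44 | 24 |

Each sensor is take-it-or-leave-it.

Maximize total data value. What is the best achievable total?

By data value per g: gas sampler 0.67, GPS-RTK module 0.55, radiometer 0.45 lead.
Filling by ratio: gas sampler + magnetometer + radiometer + GPS-RTK module for 211, with 64 g left unused.
Dropping magnetometer and GPS-RTK module frees 208 g; slotting in LiDAR unit (259 g) lifts the total to 279 at 559 g.
Next best is gas sampler + LiDAR unit + GPS-RTK module at 233 (448 g) — short by 46.

279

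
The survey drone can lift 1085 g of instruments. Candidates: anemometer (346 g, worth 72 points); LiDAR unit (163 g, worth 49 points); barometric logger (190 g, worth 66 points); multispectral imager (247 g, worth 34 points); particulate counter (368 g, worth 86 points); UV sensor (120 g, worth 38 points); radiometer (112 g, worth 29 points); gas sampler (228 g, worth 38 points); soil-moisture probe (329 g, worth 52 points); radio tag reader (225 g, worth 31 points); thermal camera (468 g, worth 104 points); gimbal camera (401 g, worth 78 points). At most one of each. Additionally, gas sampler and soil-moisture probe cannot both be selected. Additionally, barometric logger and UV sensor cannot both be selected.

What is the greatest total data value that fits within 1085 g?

273

Ranking by ratio (data value/g): barometric logger 0.35, UV sensor 0.32, LiDAR unit 0.30, radiometer 0.26.
Taking anemometer + LiDAR unit + barometric logger + particulate counter: 1067 g used, 273 in data value.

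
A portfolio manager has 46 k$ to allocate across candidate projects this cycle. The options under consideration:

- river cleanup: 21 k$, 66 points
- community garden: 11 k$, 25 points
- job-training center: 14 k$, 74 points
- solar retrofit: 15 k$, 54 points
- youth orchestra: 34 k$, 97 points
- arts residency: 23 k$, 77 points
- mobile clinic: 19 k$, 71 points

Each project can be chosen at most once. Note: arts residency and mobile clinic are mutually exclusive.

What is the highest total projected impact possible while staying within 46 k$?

The ratio ordering already packs tightly: community garden + job-training center + mobile clinic, 44 k$, 170.

170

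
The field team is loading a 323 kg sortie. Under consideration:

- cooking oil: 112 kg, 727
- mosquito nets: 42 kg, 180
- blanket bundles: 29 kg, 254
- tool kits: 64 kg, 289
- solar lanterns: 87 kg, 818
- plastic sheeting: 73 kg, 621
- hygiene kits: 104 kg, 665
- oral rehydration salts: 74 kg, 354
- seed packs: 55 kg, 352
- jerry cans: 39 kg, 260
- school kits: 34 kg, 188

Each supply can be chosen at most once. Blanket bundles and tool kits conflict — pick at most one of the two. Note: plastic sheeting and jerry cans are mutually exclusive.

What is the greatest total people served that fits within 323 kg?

Best packing: solar lanterns + plastic sheeting + hygiene kits + seed packs — 319 kg, 2456 total.
Runner-up cooking oil + blanket bundles + solar lanterns + plastic sheeting tops out at 2420.

2456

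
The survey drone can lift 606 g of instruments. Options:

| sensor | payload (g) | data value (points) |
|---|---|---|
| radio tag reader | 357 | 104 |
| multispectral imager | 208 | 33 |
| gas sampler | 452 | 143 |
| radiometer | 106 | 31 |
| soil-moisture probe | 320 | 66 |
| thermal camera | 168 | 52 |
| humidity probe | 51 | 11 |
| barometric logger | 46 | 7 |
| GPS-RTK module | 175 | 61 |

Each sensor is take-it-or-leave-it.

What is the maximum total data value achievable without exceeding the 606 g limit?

181

A density-first pass picks radiometer + thermal camera + humidity probe + barometric logger + GPS-RTK module — 162 at 546 g.
Dropping thermal camera and humidity probe and GPS-RTK module frees 394 g; slotting in gas sampler (452 g) lifts the total to 181 at 604 g.
Runner-up radio tag reader + humidity probe + GPS-RTK module tops out at 176.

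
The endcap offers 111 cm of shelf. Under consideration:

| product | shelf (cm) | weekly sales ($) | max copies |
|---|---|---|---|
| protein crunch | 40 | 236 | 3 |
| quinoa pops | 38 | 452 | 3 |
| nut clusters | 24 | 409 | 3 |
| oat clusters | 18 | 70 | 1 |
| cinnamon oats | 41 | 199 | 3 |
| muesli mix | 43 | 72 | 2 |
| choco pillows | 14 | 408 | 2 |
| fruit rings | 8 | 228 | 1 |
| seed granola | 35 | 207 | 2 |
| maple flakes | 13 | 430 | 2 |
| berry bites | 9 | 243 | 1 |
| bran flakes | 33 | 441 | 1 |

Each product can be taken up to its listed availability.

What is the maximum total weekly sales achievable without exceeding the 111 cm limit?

2737

Ranking by ratio (weekly sales/cm): maple flakes 33.08, choco pillows 29.14, fruit rings 28.50.
A density-first pass picks nut clusters + 2×choco pillows + fruit rings + 2×maple flakes + berry bites — 2556 at 95 cm.
Dropping fruit rings frees 8 cm; slotting in nut clusters (24 cm) lifts the total to 2737 at 111 cm.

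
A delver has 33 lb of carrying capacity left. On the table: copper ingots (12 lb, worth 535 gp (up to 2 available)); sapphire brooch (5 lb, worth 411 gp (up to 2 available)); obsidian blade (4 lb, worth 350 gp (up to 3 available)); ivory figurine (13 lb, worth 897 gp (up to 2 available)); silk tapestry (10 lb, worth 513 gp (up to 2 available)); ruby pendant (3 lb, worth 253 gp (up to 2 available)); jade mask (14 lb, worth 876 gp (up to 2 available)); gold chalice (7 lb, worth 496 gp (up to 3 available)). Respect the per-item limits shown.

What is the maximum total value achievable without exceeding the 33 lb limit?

2621

Greedy by ratio would take 2×sapphire brooch + 3×obsidian blade + 2×ruby pendant: 28 lb used, total 2378.
The 3 lb tied up in ruby pendant is better spent on gold chalice — total rises to 2621 (32 lb).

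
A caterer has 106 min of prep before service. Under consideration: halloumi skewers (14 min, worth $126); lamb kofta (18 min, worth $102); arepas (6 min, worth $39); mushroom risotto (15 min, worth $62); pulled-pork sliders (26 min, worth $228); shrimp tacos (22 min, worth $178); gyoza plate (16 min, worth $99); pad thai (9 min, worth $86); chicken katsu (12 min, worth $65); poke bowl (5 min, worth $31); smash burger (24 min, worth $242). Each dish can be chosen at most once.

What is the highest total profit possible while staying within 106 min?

Halloumi skewers + arepas + pulled-pork sliders + shrimp tacos + pad thai + poke bowl + smash burger uses 106 of the 106 min and totals 930.
Every other selection either busts 106 min or fails to beat 930.

930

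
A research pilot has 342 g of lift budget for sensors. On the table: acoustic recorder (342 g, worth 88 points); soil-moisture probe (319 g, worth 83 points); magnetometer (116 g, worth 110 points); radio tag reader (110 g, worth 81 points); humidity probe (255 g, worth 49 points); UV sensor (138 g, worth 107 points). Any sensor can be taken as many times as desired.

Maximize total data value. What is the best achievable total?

Density check — magnetometer 0.95, UV sensor 0.78, radio tag reader 0.74 are the best per g.
2×magnetometer + radio tag reader uses 342 of the 342 g and totals 301.
Every other selection either busts 342 g or fails to beat 301.

301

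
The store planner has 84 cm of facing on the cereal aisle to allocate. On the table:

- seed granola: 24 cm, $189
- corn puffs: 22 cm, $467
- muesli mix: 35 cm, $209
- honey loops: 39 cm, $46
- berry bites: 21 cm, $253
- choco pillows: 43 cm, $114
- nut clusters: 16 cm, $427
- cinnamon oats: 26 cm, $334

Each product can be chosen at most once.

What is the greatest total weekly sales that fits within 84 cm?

1336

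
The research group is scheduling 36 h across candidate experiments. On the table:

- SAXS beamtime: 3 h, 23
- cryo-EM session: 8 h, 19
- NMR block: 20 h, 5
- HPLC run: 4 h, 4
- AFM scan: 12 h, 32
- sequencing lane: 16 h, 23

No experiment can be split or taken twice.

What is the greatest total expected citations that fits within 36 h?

82

Taking the top-ratio experiments first gives SAXS beamtime + cryo-EM session + HPLC run + AFM scan for 78 (27 h).
Replace cryo-EM session with sequencing lane: the trade gains 4 net, giving 82 at 35 h.
Every other selection either busts 36 h or fails to beat 82.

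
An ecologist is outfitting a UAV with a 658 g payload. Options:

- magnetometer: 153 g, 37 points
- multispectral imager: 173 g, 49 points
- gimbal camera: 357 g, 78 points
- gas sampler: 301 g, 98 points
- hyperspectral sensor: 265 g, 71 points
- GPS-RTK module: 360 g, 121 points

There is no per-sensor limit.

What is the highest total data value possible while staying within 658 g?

A density-first pass picks multispectral imager + GPS-RTK module — 170 at 533 g.
Dropping GPS-RTK module frees 360 g; slotting in multispectral imager + gas sampler (474 g) lifts the total to 196 at 647 g.
Nothing else within 658 g beats 196.

196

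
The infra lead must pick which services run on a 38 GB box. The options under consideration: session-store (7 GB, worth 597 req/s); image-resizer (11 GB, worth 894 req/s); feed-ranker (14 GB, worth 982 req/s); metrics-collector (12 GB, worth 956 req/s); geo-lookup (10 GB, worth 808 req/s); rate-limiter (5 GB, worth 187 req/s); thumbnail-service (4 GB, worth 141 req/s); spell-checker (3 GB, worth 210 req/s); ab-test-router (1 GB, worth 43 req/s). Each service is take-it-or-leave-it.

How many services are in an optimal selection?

Best achievable throughput is 2911.
For example image-resizer + metrics-collector + geo-lookup + spell-checker + ab-test-router achieves it, using 37 GB.
All optima have 5 services.

5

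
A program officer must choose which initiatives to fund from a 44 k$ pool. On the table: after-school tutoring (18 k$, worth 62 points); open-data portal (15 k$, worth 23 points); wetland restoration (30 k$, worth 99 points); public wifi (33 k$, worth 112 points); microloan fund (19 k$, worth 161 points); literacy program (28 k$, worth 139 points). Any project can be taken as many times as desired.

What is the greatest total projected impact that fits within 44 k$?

By projected impact per k$: microloan fund 8.47, literacy program 4.96, after-school tutoring 3.44 lead.
2×microloan fund uses 38 of the 44 k$ and totals 322.

322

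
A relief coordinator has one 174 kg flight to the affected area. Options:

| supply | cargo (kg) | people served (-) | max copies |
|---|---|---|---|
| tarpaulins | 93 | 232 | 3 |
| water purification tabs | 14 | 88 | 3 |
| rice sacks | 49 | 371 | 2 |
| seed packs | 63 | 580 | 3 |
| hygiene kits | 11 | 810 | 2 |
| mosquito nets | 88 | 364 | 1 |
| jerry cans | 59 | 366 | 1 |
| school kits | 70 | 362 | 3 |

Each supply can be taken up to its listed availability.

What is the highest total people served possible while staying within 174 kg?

Water purification tabs + 2×seed packs + 2×hygiene kits uses 162 of the 174 kg and totals 2868.
Nothing else within 174 kg beats 2868.

2868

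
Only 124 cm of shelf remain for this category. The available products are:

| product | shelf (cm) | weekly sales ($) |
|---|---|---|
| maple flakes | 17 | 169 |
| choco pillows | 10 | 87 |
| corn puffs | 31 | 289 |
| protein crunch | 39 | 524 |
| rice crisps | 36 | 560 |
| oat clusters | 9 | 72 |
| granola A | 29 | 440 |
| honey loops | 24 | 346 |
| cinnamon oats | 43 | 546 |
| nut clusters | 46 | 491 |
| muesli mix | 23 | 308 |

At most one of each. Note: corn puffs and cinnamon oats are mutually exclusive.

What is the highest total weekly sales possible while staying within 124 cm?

1741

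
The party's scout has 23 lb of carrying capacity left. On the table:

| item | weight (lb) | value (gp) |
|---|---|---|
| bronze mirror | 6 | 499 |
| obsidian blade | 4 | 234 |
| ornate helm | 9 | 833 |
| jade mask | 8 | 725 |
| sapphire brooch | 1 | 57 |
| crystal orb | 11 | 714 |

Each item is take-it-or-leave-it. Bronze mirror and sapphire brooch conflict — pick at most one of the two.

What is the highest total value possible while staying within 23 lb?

2057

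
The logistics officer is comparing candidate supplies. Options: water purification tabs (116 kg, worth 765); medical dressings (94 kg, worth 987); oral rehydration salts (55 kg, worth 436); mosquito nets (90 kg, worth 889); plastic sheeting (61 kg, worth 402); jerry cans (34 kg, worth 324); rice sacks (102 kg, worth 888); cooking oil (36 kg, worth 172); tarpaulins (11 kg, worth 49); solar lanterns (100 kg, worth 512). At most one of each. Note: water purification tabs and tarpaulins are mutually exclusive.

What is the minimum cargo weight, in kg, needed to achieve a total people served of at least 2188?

218

Look for the lowest-cargo combination reaching 2188.
medical dressings + mosquito nets + jerry cans: 2200 people served at 218 kg.
No combination under 218 kg hits 2188.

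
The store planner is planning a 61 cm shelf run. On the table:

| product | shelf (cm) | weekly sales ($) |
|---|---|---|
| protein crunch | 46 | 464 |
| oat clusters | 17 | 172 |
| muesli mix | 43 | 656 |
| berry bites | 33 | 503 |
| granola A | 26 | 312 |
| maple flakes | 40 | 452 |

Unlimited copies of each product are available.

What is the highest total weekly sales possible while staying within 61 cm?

828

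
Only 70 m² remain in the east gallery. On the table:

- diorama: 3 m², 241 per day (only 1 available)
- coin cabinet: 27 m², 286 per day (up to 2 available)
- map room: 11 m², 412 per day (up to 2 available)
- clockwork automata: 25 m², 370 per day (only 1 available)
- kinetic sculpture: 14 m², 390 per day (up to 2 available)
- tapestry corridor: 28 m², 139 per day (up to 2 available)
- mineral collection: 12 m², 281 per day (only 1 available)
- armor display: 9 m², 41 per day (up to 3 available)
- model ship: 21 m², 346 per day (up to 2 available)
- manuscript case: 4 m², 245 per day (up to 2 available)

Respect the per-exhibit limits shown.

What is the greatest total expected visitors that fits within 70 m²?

Diorama + 2×map room + 2×kinetic sculpture + armor display + 2×manuscript case uses 70 of the 70 m² and totals 2376.
No other feasible combination exceeds 2376.

2376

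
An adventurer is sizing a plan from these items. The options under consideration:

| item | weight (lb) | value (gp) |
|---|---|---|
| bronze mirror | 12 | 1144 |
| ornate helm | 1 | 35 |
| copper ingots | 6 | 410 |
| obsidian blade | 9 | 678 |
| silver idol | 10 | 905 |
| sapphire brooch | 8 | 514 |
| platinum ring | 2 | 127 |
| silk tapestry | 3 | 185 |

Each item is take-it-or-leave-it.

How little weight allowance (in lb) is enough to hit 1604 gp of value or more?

20

Need the lightest bundle worth ≥ 1604.
ornate helm + obsidian blade + silver idol: 1618 value at 20 lb.
Any bundle with less than 20 lb falls short of 1604.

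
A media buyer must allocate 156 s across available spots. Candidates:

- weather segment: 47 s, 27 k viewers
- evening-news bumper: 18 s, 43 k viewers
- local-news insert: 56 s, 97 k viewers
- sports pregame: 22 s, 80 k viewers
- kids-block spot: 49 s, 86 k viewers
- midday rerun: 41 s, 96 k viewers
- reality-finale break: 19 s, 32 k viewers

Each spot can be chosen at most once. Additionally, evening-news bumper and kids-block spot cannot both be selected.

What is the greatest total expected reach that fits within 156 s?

348

Ranking by ratio (expected reach/s): sports pregame 3.64, evening-news bumper 2.39, midday rerun 2.34.
Taking evening-news bumper + local-news insert + sports pregame + midday rerun + reality-finale break: 156 s used, 348 in expected reach.
An exhaustive check of the 128 subsets confirms 348.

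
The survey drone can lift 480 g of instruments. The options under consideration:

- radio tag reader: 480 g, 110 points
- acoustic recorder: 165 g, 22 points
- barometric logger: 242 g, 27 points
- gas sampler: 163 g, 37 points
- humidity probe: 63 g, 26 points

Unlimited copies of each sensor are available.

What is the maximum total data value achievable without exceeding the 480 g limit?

Best packing: 7×humidity probe — 441 g, 182 total.

182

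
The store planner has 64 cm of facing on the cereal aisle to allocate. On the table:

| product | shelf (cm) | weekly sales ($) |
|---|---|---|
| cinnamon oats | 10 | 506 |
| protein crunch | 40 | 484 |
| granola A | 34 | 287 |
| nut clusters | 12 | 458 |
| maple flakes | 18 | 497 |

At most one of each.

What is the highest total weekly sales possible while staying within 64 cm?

The ratio ordering already packs tightly: cinnamon oats + nut clusters + maple flakes, 40 cm, 1461.
The closest alternative, cinnamon oats + protein crunch + nut clusters, reaches only 1448.

1461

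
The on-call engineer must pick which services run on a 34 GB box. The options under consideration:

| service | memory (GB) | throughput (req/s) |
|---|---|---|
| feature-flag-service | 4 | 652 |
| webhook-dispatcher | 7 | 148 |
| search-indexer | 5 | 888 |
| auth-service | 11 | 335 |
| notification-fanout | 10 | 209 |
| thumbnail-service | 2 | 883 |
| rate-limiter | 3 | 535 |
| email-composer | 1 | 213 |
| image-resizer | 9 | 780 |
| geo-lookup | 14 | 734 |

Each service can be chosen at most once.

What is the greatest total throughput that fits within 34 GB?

4160

By throughput per GB: thumbnail-service 441.50, email-composer 213.00, rate-limiter 178.33 lead.
Filling by ratio: feature-flag-service + webhook-dispatcher + search-indexer + thumbnail-service + rate-limiter + email-composer + image-resizer for 4099, with 3 GB left unused.
Dropping webhook-dispatcher frees 7 GB; slotting in notification-fanout (10 GB) lifts the total to 4160 at 34 GB.
No other feasible combination exceeds 4160.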